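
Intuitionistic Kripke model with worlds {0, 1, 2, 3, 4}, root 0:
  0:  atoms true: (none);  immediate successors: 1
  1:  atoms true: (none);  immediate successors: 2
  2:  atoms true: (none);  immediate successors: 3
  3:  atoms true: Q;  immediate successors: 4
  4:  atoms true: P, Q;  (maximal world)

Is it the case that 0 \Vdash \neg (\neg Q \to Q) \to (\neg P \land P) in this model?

0 \Vdash \neg (\neg Q \to Q) \to (\neg P \land P) vacuously: no world accessible from 0 forces the antecedent \neg (\neg Q \to Q).

Yes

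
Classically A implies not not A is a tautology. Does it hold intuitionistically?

Yes

This is double-negation introduction, which is intuitionistically derivable.
If a world forces A then every accessible world forces A (persistence), so none forces not A; hence not not A.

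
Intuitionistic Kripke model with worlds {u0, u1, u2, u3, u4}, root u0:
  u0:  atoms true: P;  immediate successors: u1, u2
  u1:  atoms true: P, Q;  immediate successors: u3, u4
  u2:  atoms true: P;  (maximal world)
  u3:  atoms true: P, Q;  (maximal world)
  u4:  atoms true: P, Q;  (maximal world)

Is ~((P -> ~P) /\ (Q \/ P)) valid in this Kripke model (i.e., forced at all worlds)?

u0 ||- ~((P -> ~P) /\ (Q \/ P)): no world accessible from u0 forces (P -> ~P) /\ (Q \/ P).
Since the root u0 forces ~((P -> ~P) /\ (Q \/ P)) and forcing is persistent (monotone upward), every world forces it.

Yes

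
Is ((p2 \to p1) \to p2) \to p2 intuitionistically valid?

No

This is Peirce's law, which is not intuitionistically valid.
A Kripke countermodel: worlds s0, s1; order generated by s0 \le s1; atoms true at each world — s0:{}; s1:{p2}.
s0 \nVdash ((p2 \to p1) \to p2) \to p2: already at s0 itself, s0 \Vdash (p2 \to p1) \to p2 but s0 \nVdash p2.
s0 lacks atom p2, so s0 \nVdash p2.
So the root s0 does not force the formula.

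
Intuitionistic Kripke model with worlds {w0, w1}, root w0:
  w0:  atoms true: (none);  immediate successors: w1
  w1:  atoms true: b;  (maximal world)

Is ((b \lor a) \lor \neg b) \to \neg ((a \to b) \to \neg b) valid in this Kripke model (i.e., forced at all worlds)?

Yes

w0 \Vdash ((b \lor a) \lor \neg b) \to \neg ((a \to b) \to \neg b): every world accessible from w0 that forces (b \lor a) \lor \neg b (namely w1) also forces \neg ((a \to b) \to \neg b).
Since the root w0 forces ((b \lor a) \lor \neg b) \to \neg ((a \to b) \to \neg b) and forcing is persistent (monotone upward), every world forces it.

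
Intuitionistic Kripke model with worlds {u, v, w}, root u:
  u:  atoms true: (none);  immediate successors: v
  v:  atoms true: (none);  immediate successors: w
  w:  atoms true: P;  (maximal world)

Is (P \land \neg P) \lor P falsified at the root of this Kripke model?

Yes

u \nVdash (P \land \neg P) \lor P: neither disjunct is forced at u.
u \nVdash P \land \neg P since u fails P.
So the root u does not force (P \land \neg P) \lor P; the model is a countermodel.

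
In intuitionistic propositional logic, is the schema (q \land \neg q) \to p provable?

Yes

This is an instance of ex falso quodlibet, which is intuitionistically derivable.
No world can force both q and \neg q, so the antecedent q \land \neg q is never forced and the implication holds vacuously at every world.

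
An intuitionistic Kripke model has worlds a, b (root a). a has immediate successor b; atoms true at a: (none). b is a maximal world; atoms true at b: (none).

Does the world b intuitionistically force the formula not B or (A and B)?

Yes

b forces not B or (A and B) via the disjunct not B.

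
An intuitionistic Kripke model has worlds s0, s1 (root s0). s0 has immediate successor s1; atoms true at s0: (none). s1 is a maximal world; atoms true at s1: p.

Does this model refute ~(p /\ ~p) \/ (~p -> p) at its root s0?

No

s0 ||- ~(p /\ ~p) \/ (~p -> p) via the disjunct ~(p /\ ~p).
So the root s0 forces ~(p /\ ~p) \/ (~p -> p); the model is not a countermodel.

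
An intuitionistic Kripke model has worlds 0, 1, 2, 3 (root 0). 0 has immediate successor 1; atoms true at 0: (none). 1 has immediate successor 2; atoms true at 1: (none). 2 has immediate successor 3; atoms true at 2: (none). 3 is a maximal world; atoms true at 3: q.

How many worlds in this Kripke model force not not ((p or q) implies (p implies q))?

0: forces it.
1: forces it.
2: forces it.
3: forces it.
Worlds forcing the formula: {0, 1, 2, 3}.

4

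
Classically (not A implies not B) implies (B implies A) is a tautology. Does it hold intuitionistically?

No

This is the converse of contraposition, which is not intuitionistically valid.
A Kripke countermodel: worlds s0, s1; order generated by s0 <= s1; atoms true at each world — s0:{B}; s1:{A,B}.
s0 does not force (not A implies not B) implies (B implies A): already at s0 itself, s0 forces not A implies not B but s0 does not force B implies A.
s0 does not force B implies A: already at s0 itself, s0 forces B but s0 does not force A.
s0 lacks atom A, so s0 does not force A.
So the root s0 does not force the formula.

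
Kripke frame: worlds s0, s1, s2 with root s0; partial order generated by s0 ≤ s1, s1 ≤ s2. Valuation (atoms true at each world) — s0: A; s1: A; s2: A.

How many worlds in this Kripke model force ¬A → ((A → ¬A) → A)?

3

s0: forces it.
s1: forces it.
s2: forces it.
Worlds forcing the formula: {s0, s1, s2}.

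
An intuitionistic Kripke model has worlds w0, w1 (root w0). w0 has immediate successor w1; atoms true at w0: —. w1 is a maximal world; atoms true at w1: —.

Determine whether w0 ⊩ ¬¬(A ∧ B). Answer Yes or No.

No

w0 ⊮ ¬¬(A ∧ B) since w0 is accessible from w0 and w0 ⊩ ¬(A ∧ B).
w0 ⊩ ¬(A ∧ B): no world accessible from w0 forces A ∧ B.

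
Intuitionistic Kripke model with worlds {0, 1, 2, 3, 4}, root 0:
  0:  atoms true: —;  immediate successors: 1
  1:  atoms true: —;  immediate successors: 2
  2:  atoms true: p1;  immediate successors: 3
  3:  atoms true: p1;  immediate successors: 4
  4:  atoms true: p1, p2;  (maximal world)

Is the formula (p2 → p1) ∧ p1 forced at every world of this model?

Not every world: 0 ⊮ (p2 → p1) ∧ p1.
0 ⊮ (p2 → p1) ∧ p1 since 0 fails p1.

No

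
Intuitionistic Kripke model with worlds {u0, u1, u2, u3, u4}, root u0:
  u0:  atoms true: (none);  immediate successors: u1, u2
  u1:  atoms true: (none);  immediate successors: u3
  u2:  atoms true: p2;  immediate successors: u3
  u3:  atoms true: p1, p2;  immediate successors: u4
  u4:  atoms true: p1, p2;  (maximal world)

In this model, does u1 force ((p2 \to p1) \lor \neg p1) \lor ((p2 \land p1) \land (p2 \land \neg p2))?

Yes

u1 \Vdash ((p2 \to p1) \lor \neg p1) \lor ((p2 \land p1) \land (p2 \land \neg p2)) via the disjunct (p2 \to p1) \lor \neg p1.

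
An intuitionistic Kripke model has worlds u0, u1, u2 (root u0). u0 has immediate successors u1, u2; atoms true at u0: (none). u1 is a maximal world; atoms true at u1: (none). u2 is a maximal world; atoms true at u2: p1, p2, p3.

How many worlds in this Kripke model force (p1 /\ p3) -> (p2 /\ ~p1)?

1

u0: does not force it — u0 ||-/- (p1 /\ p3) -> (p2 /\ ~p1): at the accessible world u2, u2 ||- p1 /\ p3 but u2 ||-/- p2 /\ ~p1.
u1: forces it.
u2: does not force it — u2 ||-/- (p1 /\ p3) -> (p2 /\ ~p1): already at u2 itself, u2 ||- p1 /\ p3 but u2 ||-/- p2 /\ ~p1.
Worlds forcing the formula: {u1}.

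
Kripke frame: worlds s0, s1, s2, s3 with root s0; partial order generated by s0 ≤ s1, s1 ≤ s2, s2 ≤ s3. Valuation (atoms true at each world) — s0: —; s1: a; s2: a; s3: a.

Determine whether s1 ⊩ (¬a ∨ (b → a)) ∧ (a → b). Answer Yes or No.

s1 ⊮ (¬a ∨ (b → a)) ∧ (a → b) since s1 fails a → b.

No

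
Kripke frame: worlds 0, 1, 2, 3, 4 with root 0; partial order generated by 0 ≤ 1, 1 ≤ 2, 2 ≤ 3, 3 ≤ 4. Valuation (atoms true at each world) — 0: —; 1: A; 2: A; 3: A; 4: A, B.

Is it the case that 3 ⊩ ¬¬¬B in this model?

3 ⊮ ¬¬¬B since 3 is accessible from 3 and 3 ⊩ ¬¬B.
3 ⊩ ¬¬B: no world accessible from 3 forces ¬B.

No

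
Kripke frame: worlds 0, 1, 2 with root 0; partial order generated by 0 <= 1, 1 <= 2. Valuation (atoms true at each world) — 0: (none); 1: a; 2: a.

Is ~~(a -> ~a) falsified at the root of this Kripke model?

Yes

0 ||-/- ~~(a -> ~a) since 0 is accessible from 0 and 0 ||- ~(a -> ~a).
0 ||- ~(a -> ~a): no world accessible from 0 forces a -> ~a.
So the root 0 does not force ~~(a -> ~a); the model is a countermodel.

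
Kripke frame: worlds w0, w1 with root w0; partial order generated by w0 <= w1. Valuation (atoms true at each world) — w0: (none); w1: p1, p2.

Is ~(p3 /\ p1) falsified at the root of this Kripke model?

w0 ||- ~(p3 /\ p1): no world accessible from w0 forces p3 /\ p1.
So the root w0 forces ~(p3 /\ p1); the model is not a countermodel.

No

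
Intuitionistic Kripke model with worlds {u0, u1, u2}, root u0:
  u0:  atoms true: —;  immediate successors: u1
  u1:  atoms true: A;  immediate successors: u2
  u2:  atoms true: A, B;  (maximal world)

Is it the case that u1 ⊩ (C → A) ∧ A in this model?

u1 ⊩ (C → A) ∧ A since u1 forces both conjuncts.

Yes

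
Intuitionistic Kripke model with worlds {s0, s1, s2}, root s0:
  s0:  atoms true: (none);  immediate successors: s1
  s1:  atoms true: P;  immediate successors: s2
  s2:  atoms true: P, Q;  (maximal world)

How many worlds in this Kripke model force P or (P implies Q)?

s0: does not force it — s0 does not force P or (P implies Q): neither disjunct is forced at s0.
s1: forces it.
s2: forces it.
Worlds forcing the formula: {s1, s2}.

2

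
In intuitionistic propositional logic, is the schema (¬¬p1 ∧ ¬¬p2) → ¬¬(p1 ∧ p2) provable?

This is the distribution of double negation over conjunction, which is intuitionistically derivable.
Assume ¬¬p1, ¬¬p2, and ¬(p1 ∧ p2). From p1 we'd get ¬p2 (since p1 ∧ p2 is refuted), contradicting ¬¬p2; so ¬p1, contradicting ¬¬p1.

Yes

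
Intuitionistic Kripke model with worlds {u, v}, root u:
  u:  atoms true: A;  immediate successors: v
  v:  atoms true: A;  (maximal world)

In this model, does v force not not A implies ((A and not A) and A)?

v does not force not not A implies ((A and not A) and A): already at v itself, v forces not not A but v does not force (A and not A) and A.
v does not force (A and not A) and A since v fails A and not A.

No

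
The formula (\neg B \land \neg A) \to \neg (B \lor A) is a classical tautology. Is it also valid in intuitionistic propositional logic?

Yes

This is a constructively valid De Morgan direction (conjunction of negations to negated disjunction), which is intuitionistically derivable.
If both \neg B and \neg A hold at a world, no accessible world forces B or forces A, so none forces B \lor A.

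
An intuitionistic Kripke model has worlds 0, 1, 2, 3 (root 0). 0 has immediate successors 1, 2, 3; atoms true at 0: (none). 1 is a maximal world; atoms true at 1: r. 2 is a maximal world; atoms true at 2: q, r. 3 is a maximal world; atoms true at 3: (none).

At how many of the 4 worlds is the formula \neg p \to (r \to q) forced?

0: does not force it — 0 \nVdash \neg p \to (r \to q): already at 0 itself, 0 \Vdash \neg p but 0 \nVdash r \to q.
1: does not force it — 1 \nVdash \neg p \to (r \to q): already at 1 itself, 1 \Vdash \neg p but 1 \nVdash r \to q.
2: forces it.
3: forces it.
Worlds forcing the formula: {2, 3}.

2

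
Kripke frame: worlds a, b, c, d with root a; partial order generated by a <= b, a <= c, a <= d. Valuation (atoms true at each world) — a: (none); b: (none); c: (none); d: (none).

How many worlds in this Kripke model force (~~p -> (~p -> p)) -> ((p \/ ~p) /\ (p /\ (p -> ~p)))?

0

a: does not force it — a ||-/- (~~p -> (~p -> p)) -> ((p \/ ~p) /\ (p /\ (p -> ~p))): already at a itself, a ||- ~~p -> (~p -> p) but a ||-/- (p \/ ~p) /\ (p /\ (p -> ~p)).
b: does not force it — b ||-/- (~~p -> (~p -> p)) -> ((p \/ ~p) /\ (p /\ (p -> ~p))): already at b itself, b ||- ~~p -> (~p -> p) but b ||-/- (p \/ ~p) /\ (p /\ (p -> ~p)).
c: does not force it.
d: does not force it.
Worlds forcing the formula: { }.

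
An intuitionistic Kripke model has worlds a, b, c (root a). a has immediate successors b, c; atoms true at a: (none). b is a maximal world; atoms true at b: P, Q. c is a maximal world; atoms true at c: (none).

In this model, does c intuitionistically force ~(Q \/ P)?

Yes

c ||- ~(Q \/ P): no world accessible from c forces Q \/ P.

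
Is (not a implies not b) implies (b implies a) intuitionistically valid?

This is the converse of contraposition, which is not intuitionistically valid.
A Kripke countermodel: worlds w0, w1; order generated by w0 <= w1; atoms true at each world — w0:{b}; w1:{a,b}.
w0 does not force (not a implies not b) implies (b implies a): already at w0 itself, w0 forces not a implies not b but w0 does not force b implies a.
w0 does not force b implies a: already at w0 itself, w0 forces b but w0 does not force a.
w0 lacks atom a, so w0 does not force a.
So the root w0 does not force the formula.

No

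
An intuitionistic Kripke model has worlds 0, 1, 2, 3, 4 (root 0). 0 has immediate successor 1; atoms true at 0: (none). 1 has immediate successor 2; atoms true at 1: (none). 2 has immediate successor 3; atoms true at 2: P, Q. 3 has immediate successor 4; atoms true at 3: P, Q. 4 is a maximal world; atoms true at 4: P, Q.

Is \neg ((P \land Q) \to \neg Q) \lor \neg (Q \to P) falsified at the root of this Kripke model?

No

0 \Vdash \neg ((P \land Q) \to \neg Q) \lor \neg (Q \to P) via the disjunct \neg ((P \land Q) \to \neg Q).
So the root 0 forces \neg ((P \land Q) \to \neg Q) \lor \neg (Q \to P); the model is not a countermodel.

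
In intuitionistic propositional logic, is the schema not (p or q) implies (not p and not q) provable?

Yes

This is a constructively valid De Morgan direction (negated disjunction to conjunction of negations), which is intuitionistically derivable.
From not (p or q): if p held then p or q would, contradiction — so not p; similarly not q.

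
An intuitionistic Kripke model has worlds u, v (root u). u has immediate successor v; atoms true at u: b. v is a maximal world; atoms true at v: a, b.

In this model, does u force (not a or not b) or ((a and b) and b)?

u does not force (not a or not b) or ((a and b) and b): neither disjunct is forced at u.
u does not force not a or not b: neither disjunct is forced at u.
u does not force not a since v is accessible from u and v forces a.

No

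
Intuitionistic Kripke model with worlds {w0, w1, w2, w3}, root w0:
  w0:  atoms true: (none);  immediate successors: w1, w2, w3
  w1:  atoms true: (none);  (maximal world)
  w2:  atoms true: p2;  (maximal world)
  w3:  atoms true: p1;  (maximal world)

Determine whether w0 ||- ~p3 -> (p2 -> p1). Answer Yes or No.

No

w0 ||-/- ~p3 -> (p2 -> p1): already at w0 itself, w0 ||- ~p3 but w0 ||-/- p2 -> p1.
w0 ||-/- p2 -> p1: at the accessible world w2, w2 ||- p2 but w2 ||-/- p1.
w2 lacks atom p1, so w2 ||-/- p1.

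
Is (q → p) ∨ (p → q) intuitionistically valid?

No

This is the Gödel–Dummett linearity axiom, which is not intuitionistically valid.
A Kripke countermodel: worlds u0, u1, u2; order generated by u0 ≤ u1, u0 ≤ u2; atoms true at each world — u0:{}; u1:{q}; u2:{p}.
u0 ⊮ (q → p) ∨ (p → q): neither disjunct is forced at u0.
u0 ⊮ q → p: at the accessible world u1, u1 ⊩ q but u1 ⊮ p.
u1 lacks atom p, so u1 ⊮ p.
So the root u0 does not force the formula.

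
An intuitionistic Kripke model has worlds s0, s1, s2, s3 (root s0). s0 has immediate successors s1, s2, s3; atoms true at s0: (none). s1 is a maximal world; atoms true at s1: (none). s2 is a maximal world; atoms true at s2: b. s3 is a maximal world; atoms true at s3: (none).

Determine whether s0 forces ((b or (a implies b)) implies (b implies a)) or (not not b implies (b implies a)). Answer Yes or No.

No

s0 does not force ((b or (a implies b)) implies (b implies a)) or (not not b implies (b implies a)): neither disjunct is forced at s0.
s0 does not force (b or (a implies b)) implies (b implies a): already at s0 itself, s0 forces b or (a implies b) but s0 does not force b implies a.
s0 does not force b implies a: at the accessible world s2, s2 forces b but s2 does not force a.
s2 lacks atom a, so s2 does not force a.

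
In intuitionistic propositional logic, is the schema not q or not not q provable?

This is the weak law of excluded middle, which is not intuitionistically valid.
A Kripke countermodel: worlds a, b, c; order generated by a <= b, a <= c; atoms true at each world — a:{}; b:{q}; c:{}.
a does not force not q or not not q: neither disjunct is forced at a.
a does not force not q since b is accessible from a and b forces q.
So the root a does not force the formula.

No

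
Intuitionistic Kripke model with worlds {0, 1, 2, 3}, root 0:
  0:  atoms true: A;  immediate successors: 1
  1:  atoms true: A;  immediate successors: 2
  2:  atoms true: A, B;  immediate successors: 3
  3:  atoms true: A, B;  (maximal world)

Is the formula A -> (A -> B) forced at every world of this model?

Not every world: 0 ||-/- A -> (A -> B).
0 ||-/- A -> (A -> B): already at 0 itself, 0 ||- A but 0 ||-/- A -> B.
0 ||-/- A -> B: already at 0 itself, 0 ||- A but 0 ||-/- B.
0 lacks atom B, so 0 ||-/- B.

No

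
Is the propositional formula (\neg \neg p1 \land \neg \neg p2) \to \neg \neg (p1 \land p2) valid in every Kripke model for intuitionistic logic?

This is the distribution of double negation over conjunction, which is intuitionistically derivable.
Assume \neg \neg p1, \neg \neg p2, and \neg (p1 \land p2). From p1 we'd get \neg p2 (since p1 \land p2 is refuted), contradicting \neg \neg p2; so \neg p1, contradicting \neg \neg p1.

Yes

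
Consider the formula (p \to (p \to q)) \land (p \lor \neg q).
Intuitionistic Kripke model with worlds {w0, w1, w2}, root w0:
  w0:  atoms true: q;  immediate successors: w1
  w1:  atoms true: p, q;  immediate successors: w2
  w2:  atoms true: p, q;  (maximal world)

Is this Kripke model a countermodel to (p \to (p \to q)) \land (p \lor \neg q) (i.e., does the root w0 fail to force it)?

Yes

w0 \nVdash (p \to (p \to q)) \land (p \lor \neg q) since w0 fails p \lor \neg q.
So the root w0 does not force (p \to (p \to q)) \land (p \lor \neg q); the model is a countermodel.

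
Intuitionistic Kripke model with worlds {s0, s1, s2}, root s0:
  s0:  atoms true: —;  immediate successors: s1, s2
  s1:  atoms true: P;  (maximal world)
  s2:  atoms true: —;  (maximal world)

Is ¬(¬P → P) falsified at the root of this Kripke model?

s0 ⊮ ¬(¬P → P) since s1 is accessible from s0 and s1 ⊩ ¬P → P.
s1 ⊩ ¬P → P vacuously: no world accessible from s1 forces the antecedent ¬P.
So the root s0 does not force ¬(¬P → P); the model is a countermodel.

Yes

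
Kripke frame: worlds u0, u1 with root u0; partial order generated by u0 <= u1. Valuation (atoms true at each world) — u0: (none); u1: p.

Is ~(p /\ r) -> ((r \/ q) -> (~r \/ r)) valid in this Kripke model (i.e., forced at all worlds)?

u0 ||- ~(p /\ r) -> ((r \/ q) -> (~r \/ r)): every world accessible from u0 that forces ~(p /\ r) (namely u0, u1) also forces (r \/ q) -> (~r \/ r).
Since the root u0 forces ~(p /\ r) -> ((r \/ q) -> (~r \/ r)) and forcing is persistent (monotone upward), every world forces it.

Yes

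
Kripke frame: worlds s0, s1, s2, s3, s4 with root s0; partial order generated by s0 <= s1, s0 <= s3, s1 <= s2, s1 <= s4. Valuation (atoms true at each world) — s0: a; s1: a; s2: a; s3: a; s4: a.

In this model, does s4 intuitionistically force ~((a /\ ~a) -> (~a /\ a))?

No

s4 ||-/- ~((a /\ ~a) -> (~a /\ a)) since s4 is accessible from s4 and s4 ||- (a /\ ~a) -> (~a /\ a).
s4 ||- (a /\ ~a) -> (~a /\ a) vacuously: no world accessible from s4 forces the antecedent a /\ ~a.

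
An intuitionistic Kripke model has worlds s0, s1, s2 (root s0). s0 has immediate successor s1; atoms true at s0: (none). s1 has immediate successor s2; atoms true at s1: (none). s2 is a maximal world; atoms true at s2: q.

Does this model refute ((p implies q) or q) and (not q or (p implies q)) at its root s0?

s0 forces ((p implies q) or q) and (not q or (p implies q)) since s0 forces both conjuncts.
So the root s0 forces ((p implies q) or q) and (not q or (p implies q)); the model is not a countermodel.

No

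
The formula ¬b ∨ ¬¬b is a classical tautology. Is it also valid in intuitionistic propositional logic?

No

This is the weak law of excluded middle, which is not intuitionistically valid.
A Kripke countermodel: worlds 0, 1, 2; order generated by 0 ≤ 1, 0 ≤ 2; atoms true at each world — 0:{}; 1:{b}; 2:{}.
0 ⊮ ¬b ∨ ¬¬b: neither disjunct is forced at 0.
0 ⊮ ¬b since 1 is accessible from 0 and 1 ⊩ b.
So the root 0 does not force the formula.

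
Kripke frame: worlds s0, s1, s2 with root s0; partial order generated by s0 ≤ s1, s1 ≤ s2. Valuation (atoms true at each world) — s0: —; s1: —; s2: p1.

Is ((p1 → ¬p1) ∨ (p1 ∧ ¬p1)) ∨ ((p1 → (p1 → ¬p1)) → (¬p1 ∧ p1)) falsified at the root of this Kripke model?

s0 ⊩ ((p1 → ¬p1) ∨ (p1 ∧ ¬p1)) ∨ ((p1 → (p1 → ¬p1)) → (¬p1 ∧ p1)) via the disjunct (p1 → (p1 → ¬p1)) → (¬p1 ∧ p1).
So the root s0 forces ((p1 → ¬p1) ∨ (p1 ∧ ¬p1)) ∨ ((p1 → (p1 → ¬p1)) → (¬p1 ∧ p1)); the model is not a countermodel.

No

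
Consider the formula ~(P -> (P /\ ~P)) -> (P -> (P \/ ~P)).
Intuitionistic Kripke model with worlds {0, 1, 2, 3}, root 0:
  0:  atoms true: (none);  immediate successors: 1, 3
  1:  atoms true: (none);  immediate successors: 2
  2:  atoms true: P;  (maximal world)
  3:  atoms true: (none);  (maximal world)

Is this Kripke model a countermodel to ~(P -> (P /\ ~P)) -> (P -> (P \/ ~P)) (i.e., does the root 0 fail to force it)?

0 ||- ~(P -> (P /\ ~P)) -> (P -> (P \/ ~P)): every world accessible from 0 that forces ~(P -> (P /\ ~P)) (namely 1, 2) also forces P -> (P \/ ~P).
So the root 0 forces ~(P -> (P /\ ~P)) -> (P -> (P \/ ~P)); the model is not a countermodel.

No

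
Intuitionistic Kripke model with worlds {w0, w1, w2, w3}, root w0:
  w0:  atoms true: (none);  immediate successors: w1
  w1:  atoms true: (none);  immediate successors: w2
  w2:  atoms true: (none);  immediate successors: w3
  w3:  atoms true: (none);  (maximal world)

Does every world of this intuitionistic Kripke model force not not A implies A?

w0 forces not not A implies A vacuously: no world accessible from w0 forces the antecedent not not A.
Since the root w0 forces not not A implies A and forcing is persistent (monotone upward), every world forces it.

Yes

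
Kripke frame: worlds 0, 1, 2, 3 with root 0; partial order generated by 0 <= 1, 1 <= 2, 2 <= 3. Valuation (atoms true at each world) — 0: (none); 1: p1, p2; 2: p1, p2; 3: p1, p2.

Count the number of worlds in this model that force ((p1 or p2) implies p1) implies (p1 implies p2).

0: forces it.
1: forces it.
2: forces it.
3: forces it.
Worlds forcing the formula: {0, 1, 2, 3}.

4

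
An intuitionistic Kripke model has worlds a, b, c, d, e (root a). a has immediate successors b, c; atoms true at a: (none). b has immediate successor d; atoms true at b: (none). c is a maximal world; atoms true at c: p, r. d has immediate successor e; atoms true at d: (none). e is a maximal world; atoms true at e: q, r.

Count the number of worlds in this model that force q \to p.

1

a: does not force it — a \nVdash q \to p: at the accessible world e, e \Vdash q but e \nVdash p.
b: does not force it.
c: forces it.
d: does not force it.
e: does not force it.
Worlds forcing the formula: {c}.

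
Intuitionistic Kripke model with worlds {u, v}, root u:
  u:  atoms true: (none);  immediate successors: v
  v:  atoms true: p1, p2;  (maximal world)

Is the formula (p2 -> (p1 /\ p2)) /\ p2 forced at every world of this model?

No

Not every world: u ||-/- (p2 -> (p1 /\ p2)) /\ p2.
u ||-/- (p2 -> (p1 /\ p2)) /\ p2 since u fails p2.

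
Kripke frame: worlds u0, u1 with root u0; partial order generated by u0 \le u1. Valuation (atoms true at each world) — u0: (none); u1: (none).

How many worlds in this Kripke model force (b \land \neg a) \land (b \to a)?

u0: does not force it — u0 \nVdash (b \land \neg a) \land (b \to a) since u0 fails b \land \neg a.
u1: does not force it — u1 \nVdash (b \land \neg a) \land (b \to a) since u1 fails b \land \neg a.
Worlds forcing the formula: { }.

0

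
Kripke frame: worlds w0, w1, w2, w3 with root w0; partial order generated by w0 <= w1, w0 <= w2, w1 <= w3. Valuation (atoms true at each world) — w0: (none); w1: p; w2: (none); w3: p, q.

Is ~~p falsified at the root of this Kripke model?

w0 ||-/- ~~p since w2 is accessible from w0 and w2 ||- ~p.
w2 ||- ~p: no world accessible from w2 forces p.
So the root w0 does not force ~~p; the model is a countermodel.

Yes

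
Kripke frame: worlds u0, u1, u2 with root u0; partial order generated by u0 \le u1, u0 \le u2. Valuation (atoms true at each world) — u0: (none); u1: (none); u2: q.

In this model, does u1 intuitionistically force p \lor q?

No

u1 \nVdash p \lor q: neither disjunct is forced at u1.
u1 lacks atom p, so u1 \nVdash p.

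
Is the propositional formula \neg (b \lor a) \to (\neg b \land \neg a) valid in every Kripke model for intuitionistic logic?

This is a constructively valid De Morgan direction (negated disjunction to conjunction of negations), which is intuitionistically derivable.
From \neg (b \lor a): if b held then b \lor a would, contradiction — so \neg b; similarly \neg a.

Yes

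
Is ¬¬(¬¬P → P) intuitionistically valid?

This is the double negation of double-negation elimination, which is intuitionistically derivable.
By Glivenko's theorem the double negation of any classical propositional tautology is intuitionistically provable; ¬¬P → P is classically a tautology.

Yes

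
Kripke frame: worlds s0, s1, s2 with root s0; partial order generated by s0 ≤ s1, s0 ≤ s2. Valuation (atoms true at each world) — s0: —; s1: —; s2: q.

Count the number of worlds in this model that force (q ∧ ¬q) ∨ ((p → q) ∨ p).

3

s0: forces it.
s1: forces it.
s2: forces it.
Worlds forcing the formula: {s0, s1, s2}.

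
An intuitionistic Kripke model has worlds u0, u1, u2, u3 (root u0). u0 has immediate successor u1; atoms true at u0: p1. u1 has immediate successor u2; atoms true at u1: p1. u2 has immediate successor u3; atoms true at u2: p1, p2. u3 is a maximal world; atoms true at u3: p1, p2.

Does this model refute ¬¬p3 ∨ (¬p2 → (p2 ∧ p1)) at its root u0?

u0 ⊩ ¬¬p3 ∨ (¬p2 → (p2 ∧ p1)) via the disjunct ¬p2 → (p2 ∧ p1).
So the root u0 forces ¬¬p3 ∨ (¬p2 → (p2 ∧ p1)); the model is not a countermodel.

No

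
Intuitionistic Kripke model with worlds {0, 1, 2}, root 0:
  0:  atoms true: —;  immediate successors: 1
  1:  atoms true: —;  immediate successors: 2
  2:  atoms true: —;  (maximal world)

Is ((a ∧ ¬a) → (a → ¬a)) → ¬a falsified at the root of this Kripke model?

No

0 ⊩ ((a ∧ ¬a) → (a → ¬a)) → ¬a: every world accessible from 0 that forces (a ∧ ¬a) → (a → ¬a) (namely 0, 1, 2) also forces ¬a.
So the root 0 forces ((a ∧ ¬a) → (a → ¬a)) → ¬a; the model is not a countermodel.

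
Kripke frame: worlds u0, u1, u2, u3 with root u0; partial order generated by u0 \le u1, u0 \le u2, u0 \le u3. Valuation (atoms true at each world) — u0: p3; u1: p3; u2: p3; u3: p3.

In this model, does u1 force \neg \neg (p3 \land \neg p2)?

u1 \Vdash \neg \neg (p3 \land \neg p2): no world accessible from u1 forces \neg (p3 \land \neg p2).

Yes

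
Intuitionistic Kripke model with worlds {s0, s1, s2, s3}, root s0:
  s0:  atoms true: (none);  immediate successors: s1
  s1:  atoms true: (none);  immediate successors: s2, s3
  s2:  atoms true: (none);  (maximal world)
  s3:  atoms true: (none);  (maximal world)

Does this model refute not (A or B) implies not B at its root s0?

s0 forces not (A or B) implies not B: every world accessible from s0 that forces not (A or B) (namely s0, s1, s2, s3) also forces not B.
So the root s0 forces not (A or B) implies not B; the model is not a countermodel.

No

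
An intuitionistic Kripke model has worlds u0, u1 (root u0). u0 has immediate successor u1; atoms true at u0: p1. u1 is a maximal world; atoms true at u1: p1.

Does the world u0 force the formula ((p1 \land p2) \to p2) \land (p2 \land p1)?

u0 \nVdash ((p1 \land p2) \to p2) \land (p2 \land p1) since u0 fails p2 \land p1.

No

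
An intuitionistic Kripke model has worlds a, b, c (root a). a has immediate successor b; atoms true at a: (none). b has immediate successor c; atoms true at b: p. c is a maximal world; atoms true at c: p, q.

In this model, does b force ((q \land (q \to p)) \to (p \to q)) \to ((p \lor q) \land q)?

b \nVdash ((q \land (q \to p)) \to (p \to q)) \to ((p \lor q) \land q): already at b itself, b \Vdash (q \land (q \to p)) \to (p \to q) but b \nVdash (p \lor q) \land q.
b \nVdash (p \lor q) \land q since b fails q.

No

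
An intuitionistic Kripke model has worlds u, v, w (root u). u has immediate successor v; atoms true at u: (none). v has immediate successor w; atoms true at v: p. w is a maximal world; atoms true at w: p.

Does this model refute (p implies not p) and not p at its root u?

u does not force (p implies not p) and not p since u fails p implies not p.
So the root u does not force (p implies not p) and not p; the model is a countermodel.

Yes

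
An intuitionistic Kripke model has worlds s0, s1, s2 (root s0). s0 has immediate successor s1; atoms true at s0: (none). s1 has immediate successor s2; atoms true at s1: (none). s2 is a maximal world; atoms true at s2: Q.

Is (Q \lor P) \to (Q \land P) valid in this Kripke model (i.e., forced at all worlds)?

No

Not every world: s0 \nVdash (Q \lor P) \to (Q \land P).
s0 \nVdash (Q \lor P) \to (Q \land P): at the accessible world s2, s2 \Vdash Q \lor P but s2 \nVdash Q \land P.
s2 \nVdash Q \land P since s2 fails P.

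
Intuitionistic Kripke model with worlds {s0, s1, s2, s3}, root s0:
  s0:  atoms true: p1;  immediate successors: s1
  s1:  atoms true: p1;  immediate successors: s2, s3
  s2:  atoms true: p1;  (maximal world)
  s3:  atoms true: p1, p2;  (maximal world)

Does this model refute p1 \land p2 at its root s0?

s0 \nVdash p1 \land p2 since s0 fails p2.
So the root s0 does not force p1 \land p2; the model is a countermodel.

Yes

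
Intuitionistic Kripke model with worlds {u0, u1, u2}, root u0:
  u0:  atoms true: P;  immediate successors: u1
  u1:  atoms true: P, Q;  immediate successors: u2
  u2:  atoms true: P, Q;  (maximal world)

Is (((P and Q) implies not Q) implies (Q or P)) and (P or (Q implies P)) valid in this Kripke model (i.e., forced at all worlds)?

u0 forces (((P and Q) implies not Q) implies (Q or P)) and (P or (Q implies P)) since u0 forces both conjuncts.
Since the root u0 forces (((P and Q) implies not Q) implies (Q or P)) and (P or (Q implies P)) and forcing is persistent (monotone upward), every world forces it.

Yes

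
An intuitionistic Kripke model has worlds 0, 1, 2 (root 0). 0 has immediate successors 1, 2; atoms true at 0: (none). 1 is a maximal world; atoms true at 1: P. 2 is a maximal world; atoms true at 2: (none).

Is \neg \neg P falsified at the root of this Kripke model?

Yes

0 \nVdash \neg \neg P since 2 is accessible from 0 and 2 \Vdash \neg P.
2 \Vdash \neg P: no world accessible from 2 forces P.
So the root 0 does not force \neg \neg P; the model is a countermodel.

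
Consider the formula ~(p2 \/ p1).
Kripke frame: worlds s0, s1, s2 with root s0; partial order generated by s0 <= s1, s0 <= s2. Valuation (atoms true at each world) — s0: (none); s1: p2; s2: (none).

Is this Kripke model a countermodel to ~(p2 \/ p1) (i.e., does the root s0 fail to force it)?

s0 ||-/- ~(p2 \/ p1) since s1 is accessible from s0 and s1 ||- p2 \/ p1.
s1 ||- p2 \/ p1 via the disjunct p2.
So the root s0 does not force ~(p2 \/ p1); the model is a countermodel.

Yes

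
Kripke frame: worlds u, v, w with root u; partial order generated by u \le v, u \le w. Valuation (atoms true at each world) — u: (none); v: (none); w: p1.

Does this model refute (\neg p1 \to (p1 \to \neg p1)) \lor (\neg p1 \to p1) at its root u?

u \Vdash (\neg p1 \to (p1 \to \neg p1)) \lor (\neg p1 \to p1) via the disjunct \neg p1 \to (p1 \to \neg p1).
So the root u forces (\neg p1 \to (p1 \to \neg p1)) \lor (\neg p1 \to p1); the model is not a countermodel.

No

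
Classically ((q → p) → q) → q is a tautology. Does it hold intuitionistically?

No

This is Peirce's law, which is not intuitionistically valid.
A Kripke countermodel: worlds 0, 1; order generated by 0 ≤ 1; atoms true at each world — 0:{}; 1:{q}.
0 ⊮ ((q → p) → q) → q: already at 0 itself, 0 ⊩ (q → p) → q but 0 ⊮ q.
0 lacks atom q, so 0 ⊮ q.
So the root 0 does not force the formula.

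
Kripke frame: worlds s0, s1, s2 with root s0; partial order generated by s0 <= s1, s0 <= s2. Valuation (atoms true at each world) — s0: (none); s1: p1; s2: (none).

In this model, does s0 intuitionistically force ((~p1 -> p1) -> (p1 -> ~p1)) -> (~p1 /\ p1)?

No

s0 ||-/- ((~p1 -> p1) -> (p1 -> ~p1)) -> (~p1 /\ p1): at the accessible world s2, s2 ||- (~p1 -> p1) -> (p1 -> ~p1) but s2 ||-/- ~p1 /\ p1.
s2 ||-/- ~p1 /\ p1 since s2 fails p1.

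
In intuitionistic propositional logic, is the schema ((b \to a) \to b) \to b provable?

This is Peirce's law, which is not intuitionistically valid.
A Kripke countermodel: worlds w0, w1; order generated by w0 \le w1; atoms true at each world — w0:{}; w1:{b}.
w0 \nVdash ((b \to a) \to b) \to b: already at w0 itself, w0 \Vdash (b \to a) \to b but w0 \nVdash b.
w0 lacks atom b, so w0 \nVdash b.
So the root w0 does not force the formula.

No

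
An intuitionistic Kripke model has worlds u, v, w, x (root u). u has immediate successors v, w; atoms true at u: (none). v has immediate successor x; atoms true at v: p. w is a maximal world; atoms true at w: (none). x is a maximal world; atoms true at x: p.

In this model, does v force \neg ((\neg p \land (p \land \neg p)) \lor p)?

No

v \nVdash \neg ((\neg p \land (p \land \neg p)) \lor p) since v is accessible from v and v \Vdash (\neg p \land (p \land \neg p)) \lor p.
v \Vdash (\neg p \land (p \land \neg p)) \lor p via the disjunct p.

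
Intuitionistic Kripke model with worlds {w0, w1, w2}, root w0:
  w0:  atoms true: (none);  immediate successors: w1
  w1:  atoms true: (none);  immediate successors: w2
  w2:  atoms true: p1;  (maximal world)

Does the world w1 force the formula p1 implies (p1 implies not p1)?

w1 does not force p1 implies (p1 implies not p1): at the accessible world w2, w2 forces p1 but w2 does not force p1 implies not p1.
w2 does not force p1 implies not p1: already at w2 itself, w2 forces p1 but w2 does not force not p1.
w2 does not force not p1 since w2 is accessible from w2 and w2 forces p1.

No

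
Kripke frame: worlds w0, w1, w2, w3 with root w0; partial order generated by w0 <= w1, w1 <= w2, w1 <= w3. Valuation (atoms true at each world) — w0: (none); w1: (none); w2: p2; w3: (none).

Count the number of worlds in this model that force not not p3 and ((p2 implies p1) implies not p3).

w0: does not force it — w0 does not force not not p3 and ((p2 implies p1) implies not p3) since w0 fails not not p3.
w1: does not force it — w1 does not force not not p3 and ((p2 implies p1) implies not p3) since w1 fails not not p3.
w2: does not force it.
w3: does not force it.
Worlds forcing the formula: { }.

0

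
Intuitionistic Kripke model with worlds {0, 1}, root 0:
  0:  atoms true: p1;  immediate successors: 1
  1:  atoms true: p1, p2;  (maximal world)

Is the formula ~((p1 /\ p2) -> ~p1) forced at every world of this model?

Yes

0 ||- ~((p1 /\ p2) -> ~p1): no world accessible from 0 forces (p1 /\ p2) -> ~p1.
Since the root 0 forces ~((p1 /\ p2) -> ~p1) and forcing is persistent (monotone upward), every world forces it.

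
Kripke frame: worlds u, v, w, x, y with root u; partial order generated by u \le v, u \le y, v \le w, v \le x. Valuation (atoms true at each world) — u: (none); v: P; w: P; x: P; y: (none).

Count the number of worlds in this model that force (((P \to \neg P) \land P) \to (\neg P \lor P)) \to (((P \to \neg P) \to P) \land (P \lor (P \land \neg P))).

u: does not force it — u \nVdash (((P \to \neg P) \land P) \to (\neg P \lor P)) \to (((P \to \neg P) \to P) \land (P \lor (P \land \neg P))): already at u itself, u \Vdash ((P \to \neg P) \land P) \to (\neg P \lor P) but u \nVdash ((P \to \neg P) \to P) \land (P \lor (P \land \neg P)).
v: forces it.
w: forces it.
x: forces it.
y: does not force it — y \nVdash (((P \to \neg P) \land P) \to (\neg P \lor P)) \to (((P \to \neg P) \to P) \land (P \lor (P \land \neg P))): already at y itself, y \Vdash ((P \to \neg P) \land P) \to (\neg P \lor P) but y \nVdash ((P \to \neg P) \to P) \land (P \lor (P \land \neg P)).
Worlds forcing the formula: {v, w, x}.

3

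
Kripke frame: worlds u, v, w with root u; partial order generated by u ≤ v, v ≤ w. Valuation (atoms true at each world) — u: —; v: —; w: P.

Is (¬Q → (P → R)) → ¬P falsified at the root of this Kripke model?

u ⊩ (¬Q → (P → R)) → ¬P vacuously: no world accessible from u forces the antecedent ¬Q → (P → R).
So the root u forces (¬Q → (P → R)) → ¬P; the model is not a countermodel.

No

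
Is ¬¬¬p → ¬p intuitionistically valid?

This is triple-negation reduction, which is intuitionistically derivable.
Assume ¬¬¬p and suppose p. Then ¬¬p (double-negation introduction), contradicting ¬¬¬p. So ¬p.

Yes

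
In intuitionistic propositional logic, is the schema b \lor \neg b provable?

No

This is the law of excluded middle, which is not intuitionistically valid.
A Kripke countermodel: worlds u0, u1; order generated by u0 \le u1; atoms true at each world — u0:{}; u1:{b}.
u0 \nVdash b \lor \neg b: neither disjunct is forced at u0.
u0 lacks atom b, so u0 \nVdash b.
So the root u0 does not force the formula.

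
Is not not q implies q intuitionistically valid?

This is double-negation elimination, which is not intuitionistically valid.
A Kripke countermodel: worlds a, b; order generated by a <= b; atoms true at each world — a:{}; b:{q}.
a does not force not not q implies q: already at a itself, a forces not not q but a does not force q.
a lacks atom q, so a does not force q.
So the root a does not force the formula.

No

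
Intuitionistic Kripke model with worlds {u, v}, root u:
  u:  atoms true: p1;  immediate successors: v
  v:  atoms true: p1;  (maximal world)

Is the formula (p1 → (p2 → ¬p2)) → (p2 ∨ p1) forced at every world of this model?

Yes

u ⊩ (p1 → (p2 → ¬p2)) → (p2 ∨ p1): every world accessible from u that forces p1 → (p2 → ¬p2) (namely u, v) also forces p2 ∨ p1.
Since the root u forces (p1 → (p2 → ¬p2)) → (p2 ∨ p1) and forcing is persistent (monotone upward), every world forces it.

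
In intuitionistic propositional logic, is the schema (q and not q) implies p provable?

Yes

This is an instance of ex falso quodlibet, which is intuitionistically derivable.
No world can force both q and not q, so the antecedent q and not q is never forced and the implication holds vacuously at every world.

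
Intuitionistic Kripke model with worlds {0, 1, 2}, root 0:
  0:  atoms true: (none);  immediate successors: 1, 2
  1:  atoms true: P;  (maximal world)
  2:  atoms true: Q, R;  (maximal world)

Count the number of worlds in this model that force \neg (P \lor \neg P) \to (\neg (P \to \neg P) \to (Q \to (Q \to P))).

3

0: forces it.
1: forces it.
2: forces it.
Worlds forcing the formula: {0, 1, 2}.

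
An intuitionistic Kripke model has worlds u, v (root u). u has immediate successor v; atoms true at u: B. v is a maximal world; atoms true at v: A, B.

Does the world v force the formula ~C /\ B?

Yes

v ||- ~C /\ B since v forces both conjuncts.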